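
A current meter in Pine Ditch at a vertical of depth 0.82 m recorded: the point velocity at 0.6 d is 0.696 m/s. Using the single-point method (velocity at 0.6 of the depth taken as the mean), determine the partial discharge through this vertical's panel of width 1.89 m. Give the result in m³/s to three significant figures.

v̄ = v₀.₆ = 0.696 m/s
q = v̄ × d × w = 0.6960 × 0.82 × 1.89 = 1.079 m³/s

1.08 m³/s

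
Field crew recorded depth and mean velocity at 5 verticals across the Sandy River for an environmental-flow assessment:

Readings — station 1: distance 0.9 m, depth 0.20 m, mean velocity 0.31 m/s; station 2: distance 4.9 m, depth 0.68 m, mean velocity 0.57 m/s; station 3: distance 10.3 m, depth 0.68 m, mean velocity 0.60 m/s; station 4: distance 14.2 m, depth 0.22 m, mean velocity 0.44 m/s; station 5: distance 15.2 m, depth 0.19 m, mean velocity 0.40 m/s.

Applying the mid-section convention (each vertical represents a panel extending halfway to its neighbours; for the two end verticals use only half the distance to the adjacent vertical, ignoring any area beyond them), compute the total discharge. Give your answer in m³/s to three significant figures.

w_1 = (4.9 − 0.9)/2 = 2 m; q_1 = 0.31 × 0.20 × 2 = 0.1240 m³/s
w_2 = (10.3 − 0.9)/2 = 4.7 m; q_2 = 0.57 × 0.68 × 4.7 = 1.822 m³/s
w_3 = (14.2 − 4.9)/2 = 4.65 m; q_3 = 0.60 × 0.68 × 4.65 = 1.897 m³/s
w_4 = (15.2 − 10.3)/2 = 2.45 m; q_4 = 0.44 × 0.22 × 2.45 = 0.2372 m³/s
w_5 = (15.2 − 14.2)/2 = 0.5 m; q_5 = 0.40 × 0.19 × 0.5 = 0.03800 m³/s
Q = Σ qᵢ = 4.118 m³/s

4.12 m³/s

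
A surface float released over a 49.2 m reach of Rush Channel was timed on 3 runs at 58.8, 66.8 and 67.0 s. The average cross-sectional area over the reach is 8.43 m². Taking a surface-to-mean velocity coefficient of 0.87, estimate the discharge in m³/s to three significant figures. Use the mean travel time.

t̄ = (58.8 + 66.8 + 67.0) / 3 = 64.2 s
v_surface = L / t̄ = 49.2 / 64.2 = 0.7664 m/s
v_mean = 0.87 × 0.7664 = 0.6667 m/s
Q = A × v_mean = 8.43 × 0.6667 = 5.621 m³/s

5.62 m³/s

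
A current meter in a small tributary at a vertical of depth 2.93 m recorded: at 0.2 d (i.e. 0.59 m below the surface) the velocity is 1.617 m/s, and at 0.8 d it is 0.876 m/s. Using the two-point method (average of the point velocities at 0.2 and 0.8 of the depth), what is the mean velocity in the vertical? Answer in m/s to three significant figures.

v̄ = (1.617 + 0.876) / 2 = 1.247 m/s

1.25 m/s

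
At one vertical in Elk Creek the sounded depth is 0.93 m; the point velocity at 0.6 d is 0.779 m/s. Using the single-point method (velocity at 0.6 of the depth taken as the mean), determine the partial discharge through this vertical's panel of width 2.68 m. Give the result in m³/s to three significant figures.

1.94 m³/s

v̄ = v₀.₆ = 0.779 m/s
q = v̄ × d × w = 0.7790 × 0.93 × 2.68 = 1.942 m³/s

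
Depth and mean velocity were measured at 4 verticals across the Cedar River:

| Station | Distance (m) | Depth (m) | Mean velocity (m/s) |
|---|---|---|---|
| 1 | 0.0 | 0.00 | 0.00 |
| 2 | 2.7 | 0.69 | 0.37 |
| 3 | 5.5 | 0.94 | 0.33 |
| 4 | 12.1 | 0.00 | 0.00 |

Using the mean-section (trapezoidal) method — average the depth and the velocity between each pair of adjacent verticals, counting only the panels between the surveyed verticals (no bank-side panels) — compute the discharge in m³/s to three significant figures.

Panel 1-2: Δb = 2.7 m, d̄ = (0.00+0.69)/2 = 0.345, v̄ = (0.00+0.37)/2 = 0.185 → q = 2.7×0.345×0.185 = 0.1723 m³/s
Panel 2-3: Δb = 2.8 m, d̄ = (0.69+0.94)/2 = 0.815, v̄ = (0.37+0.33)/2 = 0.35 → q = 2.8×0.815×0.35 = 0.7987 m³/s
Panel 3-4: Δb = 6.6 m, d̄ = (0.94+0.00)/2 = 0.47, v̄ = (0.33+0.00)/2 = 0.165 → q = 6.6×0.47×0.165 = 0.5118 m³/s
Q = Σ q = 1.483 m³/s

1.48 m³/s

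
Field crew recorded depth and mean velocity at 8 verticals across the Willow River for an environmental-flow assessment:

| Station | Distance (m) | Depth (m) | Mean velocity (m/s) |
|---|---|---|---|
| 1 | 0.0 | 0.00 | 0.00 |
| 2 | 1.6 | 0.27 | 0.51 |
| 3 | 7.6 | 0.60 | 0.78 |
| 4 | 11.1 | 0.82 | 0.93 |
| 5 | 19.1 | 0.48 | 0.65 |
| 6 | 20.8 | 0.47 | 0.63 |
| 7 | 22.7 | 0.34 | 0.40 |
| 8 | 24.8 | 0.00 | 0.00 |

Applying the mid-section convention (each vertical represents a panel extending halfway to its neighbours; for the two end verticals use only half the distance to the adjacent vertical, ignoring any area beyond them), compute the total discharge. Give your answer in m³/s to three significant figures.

w_2 = (7.6 − 0.0)/2 = 3.8 m; q_2 = 0.51 × 0.27 × 3.8 = 0.5233 m³/s
w_3 = (11.1 − 1.6)/2 = 4.75 m; q_3 = 0.78 × 0.60 × 4.75 = 2.223 m³/s
w_4 = (19.1 − 7.6)/2 = 5.75 m; q_4 = 0.93 × 0.82 × 5.75 = 4.385 m³/s
w_5 = (20.8 − 11.1)/2 = 4.85 m; q_5 = 0.65 × 0.48 × 4.85 = 1.513 m³/s
w_6 = (22.7 − 19.1)/2 = 1.8 m; q_6 = 0.63 × 0.47 × 1.8 = 0.5330 m³/s
w_7 = (24.8 − 20.8)/2 = 2 m; q_7 = 0.40 × 0.34 × 2 = 0.2720 m³/s
Stations 1, 8 contribute zero (depth or velocity is 0).
Q = Σ qᵢ = 9.449 m³/s

9.45 m³/s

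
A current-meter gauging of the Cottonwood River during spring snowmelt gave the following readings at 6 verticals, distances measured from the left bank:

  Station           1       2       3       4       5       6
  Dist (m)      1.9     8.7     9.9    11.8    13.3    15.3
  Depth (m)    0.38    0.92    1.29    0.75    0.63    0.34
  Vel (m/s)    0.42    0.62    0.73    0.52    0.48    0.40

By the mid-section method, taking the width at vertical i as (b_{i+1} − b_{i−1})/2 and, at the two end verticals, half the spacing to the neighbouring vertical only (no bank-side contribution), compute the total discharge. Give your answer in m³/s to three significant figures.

5.61 m³/s

w_1 = (8.7 − 1.9)/2 = 3.4 m; q_1 = 0.42 × 0.38 × 3.4 = 0.5426 m³/s
w_2 = (9.9 − 1.9)/2 = 4 m; q_2 = 0.62 × 0.92 × 4 = 2.282 m³/s
w_3 = (11.8 − 8.7)/2 = 1.55 m; q_3 = 0.73 × 1.29 × 1.55 = 1.460 m³/s
w_4 = (13.3 − 9.9)/2 = 1.7 m; q_4 = 0.52 × 0.75 × 1.7 = 0.6630 m³/s
w_5 = (15.3 − 11.8)/2 = 1.75 m; q_5 = 0.48 × 0.63 × 1.75 = 0.5292 m³/s
w_6 = (15.3 − 13.3)/2 = 1 m; q_6 = 0.40 × 0.34 × 1 = 0.1360 m³/s
Q = Σ qᵢ = 5.612 m³/s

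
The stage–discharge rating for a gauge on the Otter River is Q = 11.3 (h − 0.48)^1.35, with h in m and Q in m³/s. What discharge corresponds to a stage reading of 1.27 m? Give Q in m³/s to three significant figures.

8.22 m³/s

Q = 11.3 × (1.27 − 0.48)^1.35 = 11.3 × 0.79^1.35 = 8.220 m³/s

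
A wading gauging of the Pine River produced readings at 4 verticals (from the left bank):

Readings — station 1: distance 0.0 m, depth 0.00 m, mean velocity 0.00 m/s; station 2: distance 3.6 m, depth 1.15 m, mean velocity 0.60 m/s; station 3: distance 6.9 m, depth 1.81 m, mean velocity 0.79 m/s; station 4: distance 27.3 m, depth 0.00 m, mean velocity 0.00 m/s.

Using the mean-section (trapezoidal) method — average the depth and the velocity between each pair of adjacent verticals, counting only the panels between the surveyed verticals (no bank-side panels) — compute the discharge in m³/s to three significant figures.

11.3 m³/s

Panel 1-2: Δb = 3.6 m, d̄ = (0.00+1.15)/2 = 0.575, v̄ = (0.00+0.60)/2 = 0.3 → q = 3.6×0.575×0.3 = 0.6210 m³/s
Panel 2-3: Δb = 3.3 m, d̄ = (1.15+1.81)/2 = 1.48, v̄ = (0.60+0.79)/2 = 0.695 → q = 3.3×1.48×0.695 = 3.394 m³/s
Panel 3-4: Δb = 20.4 m, d̄ = (1.81+0.00)/2 = 0.905, v̄ = (0.79+0.00)/2 = 0.395 → q = 20.4×0.905×0.395 = 7.292 m³/s
Q = Σ q = 11.31 m³/s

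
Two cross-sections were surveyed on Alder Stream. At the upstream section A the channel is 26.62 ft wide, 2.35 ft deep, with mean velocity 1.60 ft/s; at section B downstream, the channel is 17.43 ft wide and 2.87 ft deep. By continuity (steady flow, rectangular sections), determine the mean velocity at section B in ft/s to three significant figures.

2.00 ft/s

Q = A₁V₁ = (26.62×2.35) × 1.60 = 100.1 ft³/s
A₂ = 17.43 × 2.87 = 50.02 ft²
V₂ = Q/A₂ = 100.1/50.02 = 2.001 ft/s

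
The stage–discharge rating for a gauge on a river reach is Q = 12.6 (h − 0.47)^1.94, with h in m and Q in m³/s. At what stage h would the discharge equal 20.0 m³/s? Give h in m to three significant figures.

h − h₀ = (Q/C)^(1/b) = (20.0/12.6)^(1/1.94) = 1.269 m
h = 0.47 + 1.269 = 1.739 m

1.74 m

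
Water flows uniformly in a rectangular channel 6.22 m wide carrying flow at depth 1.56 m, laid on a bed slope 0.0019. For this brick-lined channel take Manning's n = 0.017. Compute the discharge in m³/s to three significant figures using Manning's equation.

25.5 m³/s

A = b·y = 6.22 × 1.56 = 9.703 m²
P = b + 2y = 6.22 + 2×1.56 = 9.340 m
R = A/P = 9.703/9.340 = 1.039 m
Q = (1/n)·A·R^(2/3)·S^(1/2) = (1/0.017) × 9.703 × 1.039^(2/3) × 0.0019^(1/2) = 25.52 m³/s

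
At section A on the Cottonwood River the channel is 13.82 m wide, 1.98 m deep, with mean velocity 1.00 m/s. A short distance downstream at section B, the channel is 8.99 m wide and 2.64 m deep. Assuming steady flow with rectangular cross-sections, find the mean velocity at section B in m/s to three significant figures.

Q = A₁V₁ = (13.82×1.98) × 1.00 = 27.36 m³/s
A₂ = 8.99 × 2.64 = 23.73 m²
V₂ = Q/A₂ = 27.36/23.73 = 1.153 m/s

1.15 m/s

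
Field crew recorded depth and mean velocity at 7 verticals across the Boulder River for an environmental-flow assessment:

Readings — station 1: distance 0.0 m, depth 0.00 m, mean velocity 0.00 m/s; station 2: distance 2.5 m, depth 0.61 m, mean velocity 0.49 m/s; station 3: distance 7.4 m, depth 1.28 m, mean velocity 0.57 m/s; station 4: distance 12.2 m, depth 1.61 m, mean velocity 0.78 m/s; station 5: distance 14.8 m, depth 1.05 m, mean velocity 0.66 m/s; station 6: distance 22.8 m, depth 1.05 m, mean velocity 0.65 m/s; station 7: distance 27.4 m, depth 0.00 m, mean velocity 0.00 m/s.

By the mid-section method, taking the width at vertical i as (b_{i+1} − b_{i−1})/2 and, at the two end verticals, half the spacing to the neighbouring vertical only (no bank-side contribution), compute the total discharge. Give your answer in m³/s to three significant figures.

w_2 = (7.4 − 0.0)/2 = 3.7 m; q_2 = 0.49 × 0.61 × 3.7 = 1.106 m³/s
w_3 = (12.2 − 2.5)/2 = 4.85 m; q_3 = 0.57 × 1.28 × 4.85 = 3.539 m³/s
w_4 = (14.8 − 7.4)/2 = 3.7 m; q_4 = 0.78 × 1.61 × 3.7 = 4.646 m³/s
w_5 = (22.8 − 12.2)/2 = 5.3 m; q_5 = 0.66 × 1.05 × 5.3 = 3.673 m³/s
w_6 = (27.4 − 14.8)/2 = 6.3 m; q_6 = 0.65 × 1.05 × 6.3 = 4.300 m³/s
Stations 1, 7 contribute zero (depth or velocity is 0).
Q = Σ qᵢ = 17.26 m³/s

17.3 m³/s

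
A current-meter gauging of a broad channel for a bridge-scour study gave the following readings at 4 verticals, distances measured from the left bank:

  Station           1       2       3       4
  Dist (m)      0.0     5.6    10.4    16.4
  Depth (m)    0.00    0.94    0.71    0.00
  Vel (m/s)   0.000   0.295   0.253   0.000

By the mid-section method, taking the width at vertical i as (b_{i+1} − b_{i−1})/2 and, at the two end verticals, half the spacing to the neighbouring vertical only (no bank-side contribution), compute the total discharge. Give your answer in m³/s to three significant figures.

2.41 m³/s

w_2 = (10.4 − 0.0)/2 = 5.2 m; q_2 = 0.295 × 0.94 × 5.2 = 1.442 m³/s
w_3 = (16.4 − 5.6)/2 = 5.4 m; q_3 = 0.253 × 0.71 × 5.4 = 0.9700 m³/s
Stations 1, 4 contribute zero (depth or velocity is 0).
Q = Σ qᵢ = 2.412 m³/s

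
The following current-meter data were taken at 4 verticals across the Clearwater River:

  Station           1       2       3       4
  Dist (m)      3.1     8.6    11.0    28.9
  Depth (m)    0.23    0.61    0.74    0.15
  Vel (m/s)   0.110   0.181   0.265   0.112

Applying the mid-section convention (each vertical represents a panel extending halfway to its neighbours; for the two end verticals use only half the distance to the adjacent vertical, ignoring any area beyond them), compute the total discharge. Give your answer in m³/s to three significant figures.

2.65 m³/s

w_1 = (8.6 − 3.1)/2 = 2.75 m; q_1 = 0.110 × 0.23 × 2.75 = 0.06958 m³/s
w_2 = (11.0 − 3.1)/2 = 3.95 m; q_2 = 0.181 × 0.61 × 3.95 = 0.4361 m³/s
w_3 = (28.9 − 8.6)/2 = 10.15 m; q_3 = 0.265 × 0.74 × 10.15 = 1.990 m³/s
w_4 = (28.9 − 11.0)/2 = 8.95 m; q_4 = 0.112 × 0.15 × 8.95 = 0.1504 m³/s
Q = Σ qᵢ = 2.646 m³/s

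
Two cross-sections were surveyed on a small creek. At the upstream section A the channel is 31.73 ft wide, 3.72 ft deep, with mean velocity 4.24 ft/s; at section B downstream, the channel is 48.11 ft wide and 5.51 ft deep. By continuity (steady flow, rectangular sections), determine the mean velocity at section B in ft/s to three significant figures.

1.89 ft/s

Q = A₁V₁ = (31.73×3.72) × 4.24 = 500.5 ft³/s
A₂ = 48.11 × 5.51 = 265.1 ft²
V₂ = Q/A₂ = 500.5/265.1 = 1.888 ft/s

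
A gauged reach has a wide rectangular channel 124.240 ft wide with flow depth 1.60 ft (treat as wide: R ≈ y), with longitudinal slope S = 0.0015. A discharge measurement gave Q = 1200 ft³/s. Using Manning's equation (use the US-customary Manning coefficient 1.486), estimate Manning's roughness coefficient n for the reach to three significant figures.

A = b·y = 124.240 × 1.60 = 198.8 ft²
Wide channel: R ≈ y = 1.60 ft
n = (1.486/Q)·A·R^(2/3)·S^(1/2) = (1.486/1200) × 198.8 × 1.368 × 0.03873 = 0.01304

0.0130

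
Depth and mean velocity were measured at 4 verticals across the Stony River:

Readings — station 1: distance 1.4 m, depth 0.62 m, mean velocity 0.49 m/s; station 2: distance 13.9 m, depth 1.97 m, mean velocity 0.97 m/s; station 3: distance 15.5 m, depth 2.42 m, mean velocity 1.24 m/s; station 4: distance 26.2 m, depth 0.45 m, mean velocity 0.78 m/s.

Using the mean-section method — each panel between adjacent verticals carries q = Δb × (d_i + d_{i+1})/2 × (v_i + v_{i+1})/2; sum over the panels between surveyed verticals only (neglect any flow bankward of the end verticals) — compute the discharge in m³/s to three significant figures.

Panel 1-2: Δb = 12.5 m, d̄ = (0.62+1.97)/2 = 1.295, v̄ = (0.49+0.97)/2 = 0.73 → q = 12.5×1.295×0.73 = 11.82 m³/s
Panel 2-3: Δb = 1.6 m, d̄ = (1.97+2.42)/2 = 2.195, v̄ = (0.97+1.24)/2 = 1.105 → q = 1.6×2.195×1.105 = 3.881 m³/s
Panel 3-4: Δb = 10.7 m, d̄ = (2.42+0.45)/2 = 1.435, v̄ = (1.24+0.78)/2 = 1.01 → q = 10.7×1.435×1.01 = 15.51 m³/s
Q = Σ q = 31.21 m³/s

31.2 m³/s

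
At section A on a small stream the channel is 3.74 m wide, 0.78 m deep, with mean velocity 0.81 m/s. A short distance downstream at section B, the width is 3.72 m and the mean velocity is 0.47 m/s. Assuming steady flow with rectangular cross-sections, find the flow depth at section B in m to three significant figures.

Q = A₁V₁ = (3.74×0.78) × 0.81 = 2.363 m³/s
d₂ = Q/(b₂ V₂) = 2.363/(3.72×0.47) = 1.351 m

1.35 m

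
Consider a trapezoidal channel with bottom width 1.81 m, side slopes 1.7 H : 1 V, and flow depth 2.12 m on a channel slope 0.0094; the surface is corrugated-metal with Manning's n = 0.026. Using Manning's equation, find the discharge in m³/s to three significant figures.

46.4 m³/s

A = (b + z·y)·y = (1.81 + 1.7×2.12)×2.12 = 11.48 m²
P = b + 2y√(1+z²) = 1.81 + 2×2.12×√(1+1.7²) = 10.17 m
R = A/P = 11.48/10.17 = 1.128 m
Q = (1/n)·A·R^(2/3)·S^(1/2) = (1/0.026) × 11.48 × 1.128^(2/3) × 0.0094^(1/2) = 46.39 m³/s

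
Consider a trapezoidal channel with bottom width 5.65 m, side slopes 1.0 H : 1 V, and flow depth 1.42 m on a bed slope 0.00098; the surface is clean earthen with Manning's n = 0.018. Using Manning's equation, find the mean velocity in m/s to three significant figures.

A = (b + z·y)·y = (5.65 + 1.0×1.42)×1.42 = 10.04 m²
P = b + 2y√(1+z²) = 5.65 + 2×1.42×√(1+1.0²) = 9.666 m
R = A/P = 10.04/9.666 = 1.039 m
Q = (1/n)·A·R^(2/3)·S^(1/2) = (1/0.018) × 10.04 × 1.039^(2/3) × 0.00098^(1/2) = 17.91 m³/s
V = Q/A = 17.91/10.04 = 1.784 m/s

1.78 m/s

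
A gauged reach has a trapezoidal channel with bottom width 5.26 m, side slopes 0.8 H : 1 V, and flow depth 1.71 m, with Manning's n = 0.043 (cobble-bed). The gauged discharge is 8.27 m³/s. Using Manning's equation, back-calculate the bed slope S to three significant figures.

0.000793

A = (b + z·y)·y = (5.26 + 0.8×1.71)×1.71 = 11.33 m²
P = b + 2y√(1+z²) = 5.26 + 2×1.71×√(1+0.8²) = 9.640 m
R = A/P = 11.33/9.640 = 1.176 m
S = (Q·n / (1·A·R^(2/3)))² = (8.27×0.043 / (1×11.33×1.114))² = 0.0007933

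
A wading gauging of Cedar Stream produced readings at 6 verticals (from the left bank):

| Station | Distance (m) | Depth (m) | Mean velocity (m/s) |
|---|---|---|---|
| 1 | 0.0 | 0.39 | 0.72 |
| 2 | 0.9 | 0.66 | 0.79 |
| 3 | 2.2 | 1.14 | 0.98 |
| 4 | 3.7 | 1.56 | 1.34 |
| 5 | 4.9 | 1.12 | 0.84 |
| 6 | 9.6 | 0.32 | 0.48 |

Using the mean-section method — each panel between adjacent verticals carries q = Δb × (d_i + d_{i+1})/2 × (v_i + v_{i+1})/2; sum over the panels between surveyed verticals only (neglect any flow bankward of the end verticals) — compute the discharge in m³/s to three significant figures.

7.73 m³/s

Panel 1-2: Δb = 0.9 m, d̄ = (0.39+0.66)/2 = 0.525, v̄ = (0.72+0.79)/2 = 0.755 → q = 0.9×0.525×0.755 = 0.3567 m³/s
Panel 2-3: Δb = 1.3 m, d̄ = (0.66+1.14)/2 = 0.9, v̄ = (0.79+0.98)/2 = 0.885 → q = 1.3×0.9×0.885 = 1.035 m³/s
Panel 3-4: Δb = 1.5 m, d̄ = (1.14+1.56)/2 = 1.35, v̄ = (0.98+1.34)/2 = 1.16 → q = 1.5×1.35×1.16 = 2.349 m³/s
Panel 4-5: Δb = 1.2 m, d̄ = (1.56+1.12)/2 = 1.34, v̄ = (1.34+0.84)/2 = 1.09 → q = 1.2×1.34×1.09 = 1.753 m³/s
Panel 5-6: Δb = 4.7 m, d̄ = (1.12+0.32)/2 = 0.72, v̄ = (0.84+0.48)/2 = 0.66 → q = 4.7×0.72×0.66 = 2.233 m³/s
Q = Σ q = 7.727 m³/s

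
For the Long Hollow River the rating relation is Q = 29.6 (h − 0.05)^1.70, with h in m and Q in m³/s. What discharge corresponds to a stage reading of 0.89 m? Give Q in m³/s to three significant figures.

Q = 29.6 × (0.89 − 0.05)^1.70 = 29.6 × 0.84^1.70 = 22.01 m³/s

22.0 m³/s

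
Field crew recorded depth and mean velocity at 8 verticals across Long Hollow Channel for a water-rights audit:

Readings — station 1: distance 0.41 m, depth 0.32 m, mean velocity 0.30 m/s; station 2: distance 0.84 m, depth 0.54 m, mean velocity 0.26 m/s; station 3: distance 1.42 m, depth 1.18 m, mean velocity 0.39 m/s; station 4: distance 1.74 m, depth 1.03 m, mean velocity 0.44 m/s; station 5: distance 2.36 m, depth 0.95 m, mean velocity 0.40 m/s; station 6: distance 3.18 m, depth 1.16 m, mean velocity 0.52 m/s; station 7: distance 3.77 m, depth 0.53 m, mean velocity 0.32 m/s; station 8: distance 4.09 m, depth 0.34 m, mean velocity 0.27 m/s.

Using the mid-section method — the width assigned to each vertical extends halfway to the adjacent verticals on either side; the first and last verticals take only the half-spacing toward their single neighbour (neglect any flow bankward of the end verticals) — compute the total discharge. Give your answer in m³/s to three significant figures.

1.30 m³/s

w_1 = (0.84 − 0.41)/2 = 0.215 m; q_1 = 0.30 × 0.32 × 0.215 = 0.02064 m³/s
w_2 = (1.42 − 0.41)/2 = 0.505 m; q_2 = 0.26 × 0.54 × 0.505 = 0.07090 m³/s
w_3 = (1.74 − 0.84)/2 = 0.45 m; q_3 = 0.39 × 1.18 × 0.45 = 0.2071 m³/s
w_4 = (2.36 − 1.42)/2 = 0.47 m; q_4 = 0.44 × 1.03 × 0.47 = 0.2130 m³/s
w_5 = (3.18 − 1.74)/2 = 0.72 m; q_5 = 0.40 × 0.95 × 0.72 = 0.2736 m³/s
w_6 = (3.77 − 2.36)/2 = 0.705 m; q_6 = 0.52 × 1.16 × 0.705 = 0.4253 m³/s
w_7 = (4.09 − 3.18)/2 = 0.455 m; q_7 = 0.32 × 0.53 × 0.455 = 0.07717 m³/s
w_8 = (4.09 − 3.77)/2 = 0.16 m; q_8 = 0.27 × 0.34 × 0.16 = 0.01469 m³/s
Q = Σ qᵢ = 1.302 m³/s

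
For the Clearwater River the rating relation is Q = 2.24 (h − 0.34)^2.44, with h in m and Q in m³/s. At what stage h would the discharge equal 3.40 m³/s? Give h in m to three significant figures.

1.53 m

h − h₀ = (Q/C)^(1/b) = (3.40/2.24)^(1/2.44) = 1.187 m
h = 0.34 + 1.187 = 1.527 m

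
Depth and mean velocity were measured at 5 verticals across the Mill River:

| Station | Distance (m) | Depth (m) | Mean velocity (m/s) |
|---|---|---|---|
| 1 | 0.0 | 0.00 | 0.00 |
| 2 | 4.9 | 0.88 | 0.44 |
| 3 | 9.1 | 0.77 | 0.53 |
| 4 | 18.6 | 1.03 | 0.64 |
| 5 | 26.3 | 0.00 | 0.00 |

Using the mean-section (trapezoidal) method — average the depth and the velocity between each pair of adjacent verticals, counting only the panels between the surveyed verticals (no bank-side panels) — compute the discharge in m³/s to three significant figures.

8.43 m³/s

Panel 1-2: Δb = 4.9 m, d̄ = (0.00+0.88)/2 = 0.44, v̄ = (0.00+0.44)/2 = 0.22 → q = 4.9×0.44×0.22 = 0.4743 m³/s
Panel 2-3: Δb = 4.2 m, d̄ = (0.88+0.77)/2 = 0.825, v̄ = (0.44+0.53)/2 = 0.485 → q = 4.2×0.825×0.485 = 1.681 m³/s
Panel 3-4: Δb = 9.5 m, d̄ = (0.77+1.03)/2 = 0.9, v̄ = (0.53+0.64)/2 = 0.585 → q = 9.5×0.9×0.585 = 5.002 m³/s
Panel 4-5: Δb = 7.7 m, d̄ = (1.03+0.00)/2 = 0.515, v̄ = (0.64+0.00)/2 = 0.32 → q = 7.7×0.515×0.32 = 1.269 m³/s
Q = Σ q = 8.426 m³/s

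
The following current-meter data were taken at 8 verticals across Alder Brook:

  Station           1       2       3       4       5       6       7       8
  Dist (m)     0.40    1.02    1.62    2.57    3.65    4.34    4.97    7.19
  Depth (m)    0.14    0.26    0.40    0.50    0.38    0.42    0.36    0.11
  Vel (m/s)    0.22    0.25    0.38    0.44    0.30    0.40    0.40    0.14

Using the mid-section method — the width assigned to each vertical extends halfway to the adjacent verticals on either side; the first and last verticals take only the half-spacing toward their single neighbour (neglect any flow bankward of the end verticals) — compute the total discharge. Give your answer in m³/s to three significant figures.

w_1 = (1.02 − 0.40)/2 = 0.31 m; q_1 = 0.22 × 0.14 × 0.31 = 0.009548 m³/s
w_2 = (1.62 − 0.40)/2 = 0.61 m; q_2 = 0.25 × 0.26 × 0.61 = 0.03965 m³/s
w_3 = (2.57 − 1.02)/2 = 0.775 m; q_3 = 0.38 × 0.40 × 0.775 = 0.1178 m³/s
w_4 = (3.65 − 1.62)/2 = 1.015 m; q_4 = 0.44 × 0.50 × 1.015 = 0.2233 m³/s
w_5 = (4.34 − 2.57)/2 = 0.885 m; q_5 = 0.30 × 0.38 × 0.885 = 0.1009 m³/s
w_6 = (4.97 − 3.65)/2 = 0.66 m; q_6 = 0.40 × 0.42 × 0.66 = 0.1109 m³/s
w_7 = (7.19 − 4.34)/2 = 1.425 m; q_7 = 0.40 × 0.36 × 1.425 = 0.2052 m³/s
w_8 = (7.19 − 4.97)/2 = 1.11 m; q_8 = 0.14 × 0.11 × 1.11 = 0.01709 m³/s
Q = Σ qᵢ = 0.8244 m³/s

0.824 m³/s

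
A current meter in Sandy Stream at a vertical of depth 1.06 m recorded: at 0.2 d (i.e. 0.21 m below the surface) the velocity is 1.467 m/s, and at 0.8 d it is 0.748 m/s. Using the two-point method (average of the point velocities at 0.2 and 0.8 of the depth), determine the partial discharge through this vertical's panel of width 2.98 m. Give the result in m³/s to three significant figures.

v̄ = (1.467 + 0.748) / 2 = 1.108 m/s
q = v̄ × d × w = 1.108 × 1.06 × 2.98 = 3.498 m³/s

3.50 m³/s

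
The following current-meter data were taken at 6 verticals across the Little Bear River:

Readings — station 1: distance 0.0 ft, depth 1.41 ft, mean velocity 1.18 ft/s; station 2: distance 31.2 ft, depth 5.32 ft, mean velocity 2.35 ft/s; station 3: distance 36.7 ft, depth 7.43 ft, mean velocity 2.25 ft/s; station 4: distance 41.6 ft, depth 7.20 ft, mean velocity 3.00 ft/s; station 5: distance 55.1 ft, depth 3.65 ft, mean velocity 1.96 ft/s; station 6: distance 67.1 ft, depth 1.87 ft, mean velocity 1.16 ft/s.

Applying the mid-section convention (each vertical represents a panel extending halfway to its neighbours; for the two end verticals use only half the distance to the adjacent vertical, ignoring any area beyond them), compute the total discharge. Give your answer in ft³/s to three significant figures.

645 ft³/s

w_1 = (31.2 − 0.0)/2 = 15.6 ft; q_1 = 1.18 × 1.41 × 15.6 = 25.96 ft³/s
w_2 = (36.7 − 0.0)/2 = 18.35 ft; q_2 = 2.35 × 5.32 × 18.35 = 229.4 ft³/s
w_3 = (41.6 − 31.2)/2 = 5.2 ft; q_3 = 2.25 × 7.43 × 5.2 = 86.93 ft³/s
w_4 = (55.1 − 36.7)/2 = 9.2 ft; q_4 = 3.00 × 7.20 × 9.2 = 198.7 ft³/s
w_5 = (67.1 − 41.6)/2 = 12.75 ft; q_5 = 1.96 × 3.65 × 12.75 = 91.21 ft³/s
w_6 = (67.1 − 55.1)/2 = 6 ft; q_6 = 1.16 × 1.87 × 6 = 13.02 ft³/s
Q = Σ qᵢ = 645.2 ft³/s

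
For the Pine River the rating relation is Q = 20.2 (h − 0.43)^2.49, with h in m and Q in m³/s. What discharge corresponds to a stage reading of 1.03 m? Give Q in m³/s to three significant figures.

Q = 20.2 × (1.03 − 0.43)^2.49 = 20.2 × 0.6^2.49 = 5.662 m³/s

5.66 m³/s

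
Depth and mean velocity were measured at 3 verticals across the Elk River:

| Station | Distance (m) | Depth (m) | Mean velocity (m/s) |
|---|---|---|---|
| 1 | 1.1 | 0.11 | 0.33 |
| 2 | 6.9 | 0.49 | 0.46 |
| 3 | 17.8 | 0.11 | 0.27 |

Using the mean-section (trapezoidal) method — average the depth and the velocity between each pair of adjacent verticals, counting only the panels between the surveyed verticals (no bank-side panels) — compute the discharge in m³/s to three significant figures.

1.88 m³/s

Panel 1-2: Δb = 5.8 m, d̄ = (0.11+0.49)/2 = 0.3, v̄ = (0.33+0.46)/2 = 0.395 → q = 5.8×0.3×0.395 = 0.6873 m³/s
Panel 2-3: Δb = 10.9 m, d̄ = (0.49+0.11)/2 = 0.3, v̄ = (0.46+0.27)/2 = 0.365 → q = 10.9×0.3×0.365 = 1.194 m³/s
Q = Σ q = 1.881 m³/s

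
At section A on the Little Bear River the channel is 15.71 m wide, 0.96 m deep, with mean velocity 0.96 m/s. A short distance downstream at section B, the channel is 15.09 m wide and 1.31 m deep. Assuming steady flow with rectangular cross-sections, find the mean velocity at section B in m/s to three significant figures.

Q = A₁V₁ = (15.71×0.96) × 0.96 = 14.48 m³/s
A₂ = 15.09 × 1.31 = 19.77 m²
V₂ = Q/A₂ = 14.48/19.77 = 0.7324 m/s

0.732 m/s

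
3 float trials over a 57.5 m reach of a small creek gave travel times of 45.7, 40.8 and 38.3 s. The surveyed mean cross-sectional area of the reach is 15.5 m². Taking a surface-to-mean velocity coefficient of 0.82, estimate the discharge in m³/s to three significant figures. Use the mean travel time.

t̄ = (45.7 + 40.8 + 38.3) / 3 = 41.6 s
v_surface = L / t̄ = 57.5 / 41.6 = 1.382 m/s
v_mean = 0.82 × 1.382 = 1.133 m/s
Q = A × v_mean = 15.5 × 1.133 = 17.57 m³/s

17.6 m³/s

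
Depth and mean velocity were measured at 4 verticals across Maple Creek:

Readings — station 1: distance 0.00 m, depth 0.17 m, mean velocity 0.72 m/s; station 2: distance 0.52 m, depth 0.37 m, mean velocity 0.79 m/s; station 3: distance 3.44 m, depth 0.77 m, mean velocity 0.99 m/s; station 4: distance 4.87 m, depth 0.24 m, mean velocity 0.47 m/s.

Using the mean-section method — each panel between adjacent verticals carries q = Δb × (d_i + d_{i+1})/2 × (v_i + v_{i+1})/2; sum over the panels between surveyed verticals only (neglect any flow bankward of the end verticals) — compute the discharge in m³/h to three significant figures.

7610 m³/h

Panel 1-2: Δb = 0.52 m, d̄ = (0.17+0.37)/2 = 0.27, v̄ = (0.72+0.79)/2 = 0.755 → q = 0.52×0.27×0.755 = 0.1060 m³/s
Panel 2-3: Δb = 2.92 m, d̄ = (0.37+0.77)/2 = 0.57, v̄ = (0.79+0.99)/2 = 0.89 → q = 2.92×0.57×0.89 = 1.481 m³/s
Panel 3-4: Δb = 1.43 m, d̄ = (0.77+0.24)/2 = 0.505, v̄ = (0.99+0.47)/2 = 0.73 → q = 1.43×0.505×0.73 = 0.5272 m³/s
Q = Σ q = 2.114 m³/s
= 2.114 × 3600 = 7612 m³/h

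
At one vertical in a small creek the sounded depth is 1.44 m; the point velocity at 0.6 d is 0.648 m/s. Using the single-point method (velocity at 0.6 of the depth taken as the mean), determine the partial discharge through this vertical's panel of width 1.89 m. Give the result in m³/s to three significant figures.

1.76 m³/s

v̄ = v₀.₆ = 0.648 m/s
q = v̄ × d × w = 0.6480 × 1.44 × 1.89 = 1.764 m³/s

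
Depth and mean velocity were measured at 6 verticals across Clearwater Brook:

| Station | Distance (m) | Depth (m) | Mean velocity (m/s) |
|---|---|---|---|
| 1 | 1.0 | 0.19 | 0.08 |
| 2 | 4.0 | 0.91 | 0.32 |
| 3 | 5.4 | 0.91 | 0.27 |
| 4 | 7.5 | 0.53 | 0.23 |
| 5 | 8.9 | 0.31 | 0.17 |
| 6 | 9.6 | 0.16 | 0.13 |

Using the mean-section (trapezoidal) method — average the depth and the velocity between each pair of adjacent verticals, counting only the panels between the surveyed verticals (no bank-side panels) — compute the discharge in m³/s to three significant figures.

Panel 1-2: Δb = 3 m, d̄ = (0.19+0.91)/2 = 0.55, v̄ = (0.08+0.32)/2 = 0.2 → q = 3×0.55×0.2 = 0.3300 m³/s
Panel 2-3: Δb = 1.4 m, d̄ = (0.91+0.91)/2 = 0.91, v̄ = (0.32+0.27)/2 = 0.295 → q = 1.4×0.91×0.295 = 0.3758 m³/s
Panel 3-4: Δb = 2.1 m, d̄ = (0.91+0.53)/2 = 0.72, v̄ = (0.27+0.23)/2 = 0.25 → q = 2.1×0.72×0.25 = 0.3780 m³/s
Panel 4-5: Δb = 1.4 m, d̄ = (0.53+0.31)/2 = 0.42, v̄ = (0.23+0.17)/2 = 0.2 → q = 1.4×0.42×0.2 = 0.1176 m³/s
Panel 5-6: Δb = 0.7 m, d̄ = (0.31+0.16)/2 = 0.235, v̄ = (0.17+0.13)/2 = 0.15 → q = 0.7×0.235×0.15 = 0.02468 m³/s
Q = Σ q = 1.226 m³/s

1.23 m³/s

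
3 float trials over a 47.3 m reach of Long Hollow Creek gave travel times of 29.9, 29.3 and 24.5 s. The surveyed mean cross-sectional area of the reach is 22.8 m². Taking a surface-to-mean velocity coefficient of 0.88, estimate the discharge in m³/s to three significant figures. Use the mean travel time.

t̄ = (29.9 + 29.3 + 24.5) / 3 = 27.9 s
v_surface = L / t̄ = 47.3 / 27.9 = 1.695 m/s
v_mean = 0.88 × 1.695 = 1.492 m/s
Q = A × v_mean = 22.8 × 1.492 = 34.02 m³/s

34.0 m³/s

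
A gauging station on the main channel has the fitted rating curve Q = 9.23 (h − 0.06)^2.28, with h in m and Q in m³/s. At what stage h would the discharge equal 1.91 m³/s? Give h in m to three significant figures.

h − h₀ = (Q/C)^(1/b) = (1.91/9.23)^(1/2.28) = 0.5011 m
h = 0.06 + 0.5011 = 0.5611 m

0.561 m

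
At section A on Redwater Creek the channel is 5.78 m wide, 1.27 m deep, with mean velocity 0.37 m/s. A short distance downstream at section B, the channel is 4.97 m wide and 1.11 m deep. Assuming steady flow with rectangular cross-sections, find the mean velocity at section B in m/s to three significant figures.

Q = A₁V₁ = (5.78×1.27) × 0.37 = 2.716 m³/s
A₂ = 4.97 × 1.11 = 5.517 m²
V₂ = Q/A₂ = 2.716/5.517 = 0.4923 m/s

0.492 m/s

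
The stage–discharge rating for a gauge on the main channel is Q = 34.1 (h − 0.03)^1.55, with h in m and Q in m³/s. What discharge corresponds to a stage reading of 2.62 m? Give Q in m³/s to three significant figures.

149 m³/s

Q = 34.1 × (2.62 − 0.03)^1.55 = 34.1 × 2.59^1.55 = 149.1 m³/s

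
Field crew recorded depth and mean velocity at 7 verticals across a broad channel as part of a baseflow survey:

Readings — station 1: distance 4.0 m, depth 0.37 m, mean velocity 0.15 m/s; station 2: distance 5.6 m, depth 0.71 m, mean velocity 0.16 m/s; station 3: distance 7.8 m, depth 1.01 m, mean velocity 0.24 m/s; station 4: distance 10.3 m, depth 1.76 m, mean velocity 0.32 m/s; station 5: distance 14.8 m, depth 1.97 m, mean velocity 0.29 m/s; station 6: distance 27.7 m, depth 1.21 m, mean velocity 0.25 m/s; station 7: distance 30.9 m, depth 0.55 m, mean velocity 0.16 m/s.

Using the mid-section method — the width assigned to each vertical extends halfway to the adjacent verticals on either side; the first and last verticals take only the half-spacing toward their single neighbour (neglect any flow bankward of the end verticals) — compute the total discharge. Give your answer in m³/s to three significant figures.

w_1 = (5.6 − 4.0)/2 = 0.8 m; q_1 = 0.15 × 0.37 × 0.8 = 0.04440 m³/s
w_2 = (7.8 − 4.0)/2 = 1.9 m; q_2 = 0.16 × 0.71 × 1.9 = 0.2158 m³/s
w_3 = (10.3 − 5.6)/2 = 2.35 m; q_3 = 0.24 × 1.01 × 2.35 = 0.5696 m³/s
w_4 = (14.8 − 7.8)/2 = 3.5 m; q_4 = 0.32 × 1.76 × 3.5 = 1.971 m³/s
w_5 = (27.7 − 10.3)/2 = 8.7 m; q_5 = 0.29 × 1.97 × 8.7 = 4.970 m³/s
w_6 = (30.9 − 14.8)/2 = 8.05 m; q_6 = 0.25 × 1.21 × 8.05 = 2.435 m³/s
w_7 = (30.9 − 27.7)/2 = 1.6 m; q_7 = 0.16 × 0.55 × 1.6 = 0.1408 m³/s
Q = Σ qᵢ = 10.35 m³/s

10.3 m³/s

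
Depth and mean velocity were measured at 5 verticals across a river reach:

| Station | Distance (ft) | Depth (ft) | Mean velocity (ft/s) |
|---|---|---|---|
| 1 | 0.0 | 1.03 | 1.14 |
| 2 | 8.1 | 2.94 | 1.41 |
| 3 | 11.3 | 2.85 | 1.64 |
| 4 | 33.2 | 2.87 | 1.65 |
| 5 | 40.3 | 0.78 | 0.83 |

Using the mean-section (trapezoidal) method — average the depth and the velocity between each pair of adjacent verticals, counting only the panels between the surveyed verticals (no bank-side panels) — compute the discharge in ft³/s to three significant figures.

Panel 1-2: Δb = 8.1 ft, d̄ = (1.03+2.94)/2 = 1.985, v̄ = (1.14+1.41)/2 = 1.275 → q = 8.1×1.985×1.275 = 20.50 ft³/s
Panel 2-3: Δb = 3.2 ft, d̄ = (2.94+2.85)/2 = 2.895, v̄ = (1.41+1.64)/2 = 1.525 → q = 3.2×2.895×1.525 = 14.13 ft³/s
Panel 3-4: Δb = 21.9 ft, d̄ = (2.85+2.87)/2 = 2.86, v̄ = (1.64+1.65)/2 = 1.645 → q = 21.9×2.86×1.645 = 103.0 ft³/s
Panel 4-5: Δb = 7.1 ft, d̄ = (2.87+0.78)/2 = 1.825, v̄ = (1.65+0.83)/2 = 1.24 → q = 7.1×1.825×1.24 = 16.07 ft³/s
Q = Σ q = 153.7 ft³/s

154 ft³/s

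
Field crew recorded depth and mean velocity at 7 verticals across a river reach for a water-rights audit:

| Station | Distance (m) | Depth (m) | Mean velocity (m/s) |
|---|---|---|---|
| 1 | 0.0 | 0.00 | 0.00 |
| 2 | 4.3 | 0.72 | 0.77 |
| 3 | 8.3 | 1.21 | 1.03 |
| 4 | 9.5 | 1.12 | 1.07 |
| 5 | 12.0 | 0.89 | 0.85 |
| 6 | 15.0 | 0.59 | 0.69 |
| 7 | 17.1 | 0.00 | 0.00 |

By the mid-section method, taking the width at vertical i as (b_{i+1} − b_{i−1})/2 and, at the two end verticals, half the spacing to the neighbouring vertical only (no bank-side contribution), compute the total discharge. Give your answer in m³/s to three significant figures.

10.9 m³/s

w_2 = (8.3 − 0.0)/2 = 4.15 m; q_2 = 0.77 × 0.72 × 4.15 = 2.301 m³/s
w_3 = (9.5 − 4.3)/2 = 2.6 m; q_3 = 1.03 × 1.21 × 2.6 = 3.240 m³/s
w_4 = (12.0 − 8.3)/2 = 1.85 m; q_4 = 1.07 × 1.12 × 1.85 = 2.217 m³/s
w_5 = (15.0 − 9.5)/2 = 2.75 m; q_5 = 0.85 × 0.89 × 2.75 = 2.080 m³/s
w_6 = (17.1 − 12.0)/2 = 2.55 m; q_6 = 0.69 × 0.59 × 2.55 = 1.038 m³/s
Stations 1, 7 contribute zero (depth or velocity is 0).
Q = Σ qᵢ = 10.88 m³/s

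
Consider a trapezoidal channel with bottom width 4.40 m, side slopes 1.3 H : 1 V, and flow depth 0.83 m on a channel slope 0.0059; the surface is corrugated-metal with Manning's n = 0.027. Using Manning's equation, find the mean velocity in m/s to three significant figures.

A = (b + z·y)·y = (4.40 + 1.3×0.83)×0.83 = 4.548 m²
P = b + 2y√(1+z²) = 4.40 + 2×0.83×√(1+1.3²) = 7.123 m
R = A/P = 4.548/7.123 = 0.6385 m
Q = (1/n)·A·R^(2/3)·S^(1/2) = (1/0.027) × 4.548 × 0.6385^(2/3) × 0.0059^(1/2) = 9.593 m³/s
V = Q/A = 9.593/4.548 = 2.109 m/s

2.11 m/s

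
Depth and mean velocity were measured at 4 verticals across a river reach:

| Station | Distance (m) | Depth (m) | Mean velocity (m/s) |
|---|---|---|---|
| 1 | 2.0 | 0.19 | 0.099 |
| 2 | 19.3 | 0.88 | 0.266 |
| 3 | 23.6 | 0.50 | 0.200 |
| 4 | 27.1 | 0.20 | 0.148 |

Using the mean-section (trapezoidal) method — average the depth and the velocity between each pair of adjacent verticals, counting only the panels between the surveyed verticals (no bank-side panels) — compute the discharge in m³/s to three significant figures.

2.59 m³/s

Panel 1-2: Δb = 17.3 m, d̄ = (0.19+0.88)/2 = 0.535, v̄ = (0.099+0.266)/2 = 0.1825 → q = 17.3×0.535×0.1825 = 1.689 m³/s
Panel 2-3: Δb = 4.3 m, d̄ = (0.88+0.50)/2 = 0.69, v̄ = (0.266+0.200)/2 = 0.233 → q = 4.3×0.69×0.233 = 0.6913 m³/s
Panel 3-4: Δb = 3.5 m, d̄ = (0.50+0.20)/2 = 0.35, v̄ = (0.200+0.148)/2 = 0.174 → q = 3.5×0.35×0.174 = 0.2132 m³/s
Q = Σ q = 2.594 m³/s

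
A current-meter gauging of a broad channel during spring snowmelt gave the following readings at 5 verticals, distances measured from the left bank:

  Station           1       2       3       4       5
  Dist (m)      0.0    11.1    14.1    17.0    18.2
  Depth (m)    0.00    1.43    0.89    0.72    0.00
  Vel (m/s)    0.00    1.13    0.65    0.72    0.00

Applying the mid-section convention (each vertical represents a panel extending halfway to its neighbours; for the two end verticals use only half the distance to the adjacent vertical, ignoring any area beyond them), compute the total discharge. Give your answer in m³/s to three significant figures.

14.2 m³/s

w_2 = (14.1 − 0.0)/2 = 7.05 m; q_2 = 1.13 × 1.43 × 7.05 = 11.39 m³/s
w_3 = (17.0 − 11.1)/2 = 2.95 m; q_3 = 0.65 × 0.89 × 2.95 = 1.707 m³/s
w_4 = (18.2 − 14.1)/2 = 2.05 m; q_4 = 0.72 × 0.72 × 2.05 = 1.063 m³/s
Stations 1, 5 contribute zero (depth or velocity is 0).
Q = Σ qᵢ = 14.16 m³/s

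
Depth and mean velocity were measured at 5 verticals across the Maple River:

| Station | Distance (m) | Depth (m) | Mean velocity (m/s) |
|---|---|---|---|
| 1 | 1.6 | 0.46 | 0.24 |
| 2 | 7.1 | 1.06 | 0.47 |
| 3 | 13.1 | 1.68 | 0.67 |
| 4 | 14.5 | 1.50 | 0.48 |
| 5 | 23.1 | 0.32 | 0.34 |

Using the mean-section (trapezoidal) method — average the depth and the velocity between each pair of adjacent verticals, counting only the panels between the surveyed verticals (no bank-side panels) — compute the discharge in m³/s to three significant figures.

Panel 1-2: Δb = 5.5 m, d̄ = (0.46+1.06)/2 = 0.76, v̄ = (0.24+0.47)/2 = 0.355 → q = 5.5×0.76×0.355 = 1.484 m³/s
Panel 2-3: Δb = 6 m, d̄ = (1.06+1.68)/2 = 1.37, v̄ = (0.47+0.67)/2 = 0.57 → q = 6×1.37×0.57 = 4.685 m³/s
Panel 3-4: Δb = 1.4 m, d̄ = (1.68+1.50)/2 = 1.59, v̄ = (0.67+0.48)/2 = 0.575 → q = 1.4×1.59×0.575 = 1.280 m³/s
Panel 4-5: Δb = 8.6 m, d̄ = (1.50+0.32)/2 = 0.91, v̄ = (0.48+0.34)/2 = 0.41 → q = 8.6×0.91×0.41 = 3.209 m³/s
Q = Σ q = 10.66 m³/s

10.7 m³/s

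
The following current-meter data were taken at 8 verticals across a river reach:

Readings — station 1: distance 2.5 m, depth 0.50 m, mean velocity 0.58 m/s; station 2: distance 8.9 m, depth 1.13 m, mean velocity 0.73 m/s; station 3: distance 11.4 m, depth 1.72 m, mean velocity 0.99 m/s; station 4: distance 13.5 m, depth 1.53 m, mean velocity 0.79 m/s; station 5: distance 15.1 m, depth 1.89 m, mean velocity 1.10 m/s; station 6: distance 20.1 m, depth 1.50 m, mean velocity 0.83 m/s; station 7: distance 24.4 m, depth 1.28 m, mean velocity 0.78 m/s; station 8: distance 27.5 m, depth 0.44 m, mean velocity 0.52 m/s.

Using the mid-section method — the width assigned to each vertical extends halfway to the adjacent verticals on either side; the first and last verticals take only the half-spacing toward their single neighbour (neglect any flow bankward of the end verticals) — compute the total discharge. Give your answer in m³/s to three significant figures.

w_1 = (8.9 − 2.5)/2 = 3.2 m; q_1 = 0.58 × 0.50 × 3.2 = 0.9280 m³/s
w_2 = (11.4 − 2.5)/2 = 4.45 m; q_2 = 0.73 × 1.13 × 4.45 = 3.671 m³/s
w_3 = (13.5 − 8.9)/2 = 2.3 m; q_3 = 0.99 × 1.72 × 2.3 = 3.916 m³/s
w_4 = (15.1 − 11.4)/2 = 1.85 m; q_4 = 0.79 × 1.53 × 1.85 = 2.236 m³/s
w_5 = (20.1 − 13.5)/2 = 3.3 m; q_5 = 1.10 × 1.89 × 3.3 = 6.861 m³/s
w_6 = (24.4 − 15.1)/2 = 4.65 m; q_6 = 0.83 × 1.50 × 4.65 = 5.789 m³/s
w_7 = (27.5 − 20.1)/2 = 3.7 m; q_7 = 0.78 × 1.28 × 3.7 = 3.694 m³/s
w_8 = (27.5 − 24.4)/2 = 1.55 m; q_8 = 0.52 × 0.44 × 1.55 = 0.3546 m³/s
Q = Σ qᵢ = 27.45 m³/s

27.5 m³/s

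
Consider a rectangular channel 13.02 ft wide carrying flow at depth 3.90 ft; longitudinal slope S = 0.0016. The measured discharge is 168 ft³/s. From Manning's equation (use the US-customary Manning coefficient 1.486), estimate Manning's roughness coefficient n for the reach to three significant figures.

0.0326

A = b·y = 13.02 × 3.90 = 50.78 ft²
P = b + 2y = 13.02 + 2×3.90 = 20.82 ft
R = A/P = 50.78/20.82 = 2.439 ft
n = (1.486/Q)·A·R^(2/3)·S^(1/2) = (1.486/168) × 50.78 × 1.812 × 0.04000 = 0.03255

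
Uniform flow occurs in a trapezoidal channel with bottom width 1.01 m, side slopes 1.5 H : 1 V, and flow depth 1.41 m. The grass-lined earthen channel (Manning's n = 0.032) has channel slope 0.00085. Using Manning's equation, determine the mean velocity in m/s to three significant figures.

A = (b + z·y)·y = (1.01 + 1.5×1.41)×1.41 = 4.406 m²
P = b + 2y√(1+z²) = 1.01 + 2×1.41×√(1+1.5²) = 6.094 m
R = A/P = 4.406/6.094 = 0.7231 m
Q = (1/n)·A·R^(2/3)·S^(1/2) = (1/0.032) × 4.406 × 0.7231^(2/3) × 0.00085^(1/2) = 3.234 m³/s
V = Q/A = 3.234/4.406 = 0.7340 m/s

0.734 m/s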